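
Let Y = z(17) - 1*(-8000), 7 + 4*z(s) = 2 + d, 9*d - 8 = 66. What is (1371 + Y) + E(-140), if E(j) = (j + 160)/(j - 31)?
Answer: 2136745/228 ≈ 9371.7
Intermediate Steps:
d = 74/9 (d = 8/9 + (⅑)*66 = 8/9 + 22/3 = 74/9 ≈ 8.2222)
z(s) = 29/36 (z(s) = -7/4 + (2 + 74/9)/4 = -7/4 + (¼)*(92/9) = -7/4 + 23/9 = 29/36)
E(j) = (160 + j)/(-31 + j)
Y = 288029/36 (Y = 29/36 - 1*(-8000) = 29/36 + 8000 = 288029/36 ≈ 8000.8)
(1371 + Y) + E(-140) = (1371 + 288029/36) + (160 - 140)/(-31 - 140) = 337385/36 + 20/(-171) = 337385/36 - 1/171*20 = 337385/36 - 20/171 = 2136745/228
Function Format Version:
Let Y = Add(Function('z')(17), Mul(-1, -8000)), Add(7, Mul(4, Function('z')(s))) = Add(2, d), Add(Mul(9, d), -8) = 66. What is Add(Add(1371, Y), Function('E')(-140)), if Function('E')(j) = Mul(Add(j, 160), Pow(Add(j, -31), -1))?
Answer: Rational(2136745, 228) ≈ 9371.7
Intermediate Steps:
d = Rational(74, 9) (d = Add(Rational(8, 9), Mul(Rational(1, 9), 66)) = Add(Rational(8, 9), Rational(22, 3)) = Rational(74, 9) ≈ 8.2222)
Function('z')(s) = Rational(29, 36) (Function('z')(s) = Add(Rational(-7, 4), Mul(Rational(1, 4), Add(2, Rational(74, 9)))) = Add(Rational(-7, 4), Mul(Rational(1, 4), Rational(92, 9))) = Add(Rational(-7, 4), Rational(23, 9)) = Rational(29, 36))
Function('E')(j) = Mul(Pow(Add(-31, j), -1), Add(160, j)) (Function('E')(j) = Mul(Add(160, j), Pow(Add(-31, j), -1)) = Mul(Pow(Add(-31, j), -1), Add(160, j)))
Y = Rational(288029, 36) (Y = Add(Rational(29, 36), Mul(-1, -8000)) = Add(Rational(29, 36), 8000) = Rational(288029, 36) ≈ 8000.8)
Add(Add(1371, Y), Function('E')(-140)) = Add(Add(1371, Rational(288029, 36)), Mul(Pow(Add(-31, -140), -1), Add(160, -140))) = Add(Rational(337385, 36), Mul(Pow(-171, -1), 20)) = Add(Rational(337385, 36), Mul(Rational(-1, 171), 20)) = Add(Rational(337385, 36), Rational(-20, 171)) = Rational(2136745, 228)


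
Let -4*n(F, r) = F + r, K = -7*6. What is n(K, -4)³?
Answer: 12167/8 ≈ 1520.9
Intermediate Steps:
K = -42
n(F, r) = -F/4 - r/4 (n(F, r) = -(F + r)/4 = -F/4 - r/4)
n(K, -4)³ = (-¼*(-42) - ¼*(-4))³ = (21/2 + 1)³ = (23/2)³ = 12167/8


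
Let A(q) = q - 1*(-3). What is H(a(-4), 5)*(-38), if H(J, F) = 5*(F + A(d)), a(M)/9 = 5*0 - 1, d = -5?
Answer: -570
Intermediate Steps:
A(q) = 3 + q (A(q) = q + 3 = 3 + q)
a(M) = -9 (a(M) = 9*(5*0 - 1) = 9*(0 - 1) = 9*(-1) = -9)
H(J, F) = -10 + 5*F (H(J, F) = 5*(F + (3 - 5)) = 5*(F - 2) = 5*(-2 + F) = -10 + 5*F)
H(a(-4), 5)*(-38) = (-10 + 5*5)*(-38) = (-10 + 25)*(-38) = 15*(-38) = -570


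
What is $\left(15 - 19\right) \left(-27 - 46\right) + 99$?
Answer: $391$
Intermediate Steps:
$\left(15 - 19\right) \left(-27 - 46\right) + 99 = \left(15 - 19\right) \left(-73\right) + 99 = \left(-4\right) \left(-73\right) + 99 = 292 + 99 = 391$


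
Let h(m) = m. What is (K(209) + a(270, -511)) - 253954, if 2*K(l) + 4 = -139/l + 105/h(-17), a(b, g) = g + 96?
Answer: -903792317/3553 ≈ -2.5437e+5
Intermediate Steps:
a(b, g) = 96 + g
K(l) = -173/34 - 139/(2*l) (K(l) = -2 + (-139/l + 105/(-17))/2 = -2 + (-139/l + 105*(-1/17))/2 = -2 + (-139/l - 105/17)/2 = -2 + (-105/17 - 139/l)/2 = -2 + (-105/34 - 139/(2*l)) = -173/34 - 139/(2*l))
(K(209) + a(270, -511)) - 253954 = ((1/34)*(-2363 - 173*209)/209 + (96 - 511)) - 253954 = ((1/34)*(1/209)*(-2363 - 36157) - 415) - 253954 = ((1/34)*(1/209)*(-38520) - 415) - 253954 = (-19260/3553 - 415) - 253954 = -1493755/3553 - 253954 = -903792317/3553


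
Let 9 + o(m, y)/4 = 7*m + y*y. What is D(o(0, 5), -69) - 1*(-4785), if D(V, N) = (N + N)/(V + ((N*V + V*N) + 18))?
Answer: 20934444/4375 ≈ 4785.0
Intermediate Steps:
o(m, y) = -36 + 4*y² + 28*m (o(m, y) = -36 + 4*(7*m + y*y) = -36 + 4*(7*m + y²) = -36 + 4*(y² + 7*m) = -36 + (4*y² + 28*m) = -36 + 4*y² + 28*m)
D(V, N) = 2*N/(18 + V + 2*N*V) (D(V, N) = (2*N)/(V + ((N*V + N*V) + 18)) = (2*N)/(V + (2*N*V + 18)) = (2*N)/(V + (18 + 2*N*V)) = (2*N)/(18 + V + 2*N*V) = 2*N/(18 + V + 2*N*V))
D(o(0, 5), -69) - 1*(-4785) = 2*(-69)/(18 + (-36 + 4*5² + 28*0) + 2*(-69)*(-36 + 4*5² + 28*0)) - 1*(-4785) = 2*(-69)/(18 + (-36 + 4*25 + 0) + 2*(-69)*(-36 + 4*25 + 0)) + 4785 = 2*(-69)/(18 + (-36 + 100 + 0) + 2*(-69)*(-36 + 100 + 0)) + 4785 = 2*(-69)/(18 + 64 + 2*(-69)*64) + 4785 = 2*(-69)/(18 + 64 - 8832) + 4785 = 2*(-69)/(-8750) + 4785 = 2*(-69)*(-1/8750) + 4785 = 69/4375 + 4785 = 20934444/4375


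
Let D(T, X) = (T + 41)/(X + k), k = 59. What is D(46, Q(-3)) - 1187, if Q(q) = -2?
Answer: -22524/19 ≈ -1185.5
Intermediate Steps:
D(T, X) = (41 + T)/(59 + X) (D(T, X) = (T + 41)/(X + 59) = (41 + T)/(59 + X))
D(46, Q(-3)) - 1187 = (41 + 46)/(59 - 2) - 1187 = 87/57 - 1187 = (1/57)*87 - 1187 = 29/19 - 1187 = -22524/19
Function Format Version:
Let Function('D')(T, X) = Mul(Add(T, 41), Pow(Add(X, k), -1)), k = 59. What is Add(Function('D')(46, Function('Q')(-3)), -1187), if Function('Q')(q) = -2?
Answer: Rational(-22524, 19) ≈ -1185.5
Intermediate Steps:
Function('D')(T, X) = Mul(Pow(Add(59, X), -1), Add(41, T)) (Function('D')(T, X) = Mul(Add(T, 41), Pow(Add(X, 59), -1)) = Mul(Add(41, T), Pow(Add(59, X), -1)) = Mul(Pow(Add(59, X), -1), Add(41, T)))
Add(Function('D')(46, Function('Q')(-3)), -1187) = Add(Mul(Pow(Add(59, -2), -1), Add(41, 46)), -1187) = Add(Mul(Pow(57, -1), 87), -1187) = Add(Mul(Rational(1, 57), 87), -1187) = Add(Rational(29, 19), -1187) = Rational(-22524, 19)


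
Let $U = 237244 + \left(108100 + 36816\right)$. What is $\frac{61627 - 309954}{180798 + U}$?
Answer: $- \frac{248327}{562958} \approx -0.44111$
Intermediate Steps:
$U = 382160$ ($U = 237244 + 144916 = 382160$)
$\frac{61627 - 309954}{180798 + U} = \frac{61627 - 309954}{180798 + 382160} = - \frac{248327}{562958}$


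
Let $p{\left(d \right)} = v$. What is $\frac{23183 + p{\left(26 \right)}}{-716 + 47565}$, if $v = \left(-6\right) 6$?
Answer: $\frac{23147}{46849} \approx 0.49408$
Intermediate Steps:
$v = -36$
$p{\left(d \right)} = -36$
$\frac{23183 + p{\left(26 \right)}}{-716 + 47565} = \frac{23183 - 36}{-716 + 47565} = \frac{23147}{46849}$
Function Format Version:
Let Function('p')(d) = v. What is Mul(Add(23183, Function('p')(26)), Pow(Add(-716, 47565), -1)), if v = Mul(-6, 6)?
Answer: Rational(23147, 46849) ≈ 0.49408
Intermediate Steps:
v = -36
Function('p')(d) = -36
Mul(Add(23183, Function('p')(26)), Pow(Add(-716, 47565), -1)) = Mul(Add(23183, -36), Pow(Add(-716, 47565), -1)) = Mul(23147, Pow(46849, -1)) = Mul(23147, Rational(1, 46849)) = Rational(23147, 46849)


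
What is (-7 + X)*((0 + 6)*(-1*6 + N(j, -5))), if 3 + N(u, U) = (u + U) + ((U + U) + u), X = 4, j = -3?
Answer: 540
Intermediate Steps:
N(u, U) = -3 + 2*u + 3*U (N(u, U) = -3 + ((u + U) + ((U + U) + u)) = -3 + ((U + u) + (2*U + u)) = -3 + ((U + u) + (u + 2*U)) = -3 + (2*u + 3*U) = -3 + 2*u + 3*U)
(-7 + X)*((0 + 6)*(-1*6 + N(j, -5))) = (-7 + 4)*((0 + 6)*(-1*6 + (-3 + 2*(-3) + 3*(-5)))) = -18*(-6 + (-3 - 6 - 15)) = -18*(-6 - 24) = -18*(-30) = -3*(-180) = 540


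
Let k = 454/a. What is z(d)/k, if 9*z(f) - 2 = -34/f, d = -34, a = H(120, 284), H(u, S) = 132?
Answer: 22/227 ≈ 0.096916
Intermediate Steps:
a = 132
k = 227/66 (k = 454/132 = 454*(1/132) = 227/66 ≈ 3.4394)
z(f) = 2/9 - 34/(9*f) (z(f) = 2/9 + (-34/f)/9 = 2/9 - 34/(9*f))
z(d)/k = ((2/9)*(-17 - 34)/(-34))/(227/66) = ((2/9)*(-1/34)*(-51))*(66/227) = (⅓)*(66/227) = 22/227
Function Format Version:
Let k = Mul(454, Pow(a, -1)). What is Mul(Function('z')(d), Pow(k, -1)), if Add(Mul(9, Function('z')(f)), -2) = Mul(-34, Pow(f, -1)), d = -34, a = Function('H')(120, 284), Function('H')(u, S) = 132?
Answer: Rational(22, 227) ≈ 0.096916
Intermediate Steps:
a = 132
k = Rational(227, 66) (k = Mul(454, Pow(132, -1)) = Mul(454, Rational(1, 132)) = Rational(227, 66) ≈ 3.4394)
Function('z')(f) = Add(Rational(2, 9), Mul(Rational(-34, 9), Pow(f, -1))) (Function('z')(f) = Add(Rational(2, 9), Mul(Rational(1, 9), Mul(-34, Pow(f, -1)))) = Add(Rational(2, 9), Mul(Rational(-34, 9), Pow(f, -1))))
Mul(Function('z')(d), Pow(k, -1)) = Mul(Mul(Rational(2, 9), Pow(-34, -1), Add(-17, -34)), Pow(Rational(227, 66), -1)) = Mul(Mul(Rational(2, 9), Rational(-1, 34), -51), Rational(66, 227)) = Mul(Rational(1, 3), Rational(66, 227)) = Rational(22, 227)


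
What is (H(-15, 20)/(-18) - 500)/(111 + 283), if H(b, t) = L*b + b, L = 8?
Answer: -5/4 ≈ -1.2500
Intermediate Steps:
H(b, t) = 9*b (H(b, t) = 8*b + b = 9*b)
(H(-15, 20)/(-18) - 500)/(111 + 283) = ((9*(-15))/(-18) - 500)/(111 + 283) = (-135*(-1/18) - 500)/394 = (15/2 - 500)*(1/394) = -985/2*1/394 = -5/4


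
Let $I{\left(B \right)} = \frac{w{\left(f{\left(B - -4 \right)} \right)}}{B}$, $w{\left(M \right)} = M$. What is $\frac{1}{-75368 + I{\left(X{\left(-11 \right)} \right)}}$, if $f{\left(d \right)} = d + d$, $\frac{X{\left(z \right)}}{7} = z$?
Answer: $- \frac{77}{5803190} \approx -1.3269 \cdot 10^{-5}$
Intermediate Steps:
$X{\left(z \right)} = 7 z$
$f{\left(d \right)} = 2 d$
$I{\left(B \right)} = \frac{8 + 2 B}{B}$ ($I{\left(B \right)} = \frac{2 \left(B - -4\right)}{B} = \frac{2 \left(B + 4\right)}{B} = \frac{2 \left(4 + B\right)}{B} = \frac{8 + 2 B}{B}$)
$\frac{1}{-75368 + I{\left(X{\left(-11 \right)} \right)}} = \frac{1}{-75368 + \left(2 + \frac{8}{7 \left(-11\right)}\right)} = \frac{1}{-75368 + \left(2 + \frac{8}{-77}\right)} = \frac{1}{-75368 + \left(2 + 8 \left(- \frac{1}{77}\right)\right)} = \frac{1}{-75368 + \left(2 - \frac{8}{77}\right)} = \frac{1}{-75368 + \frac{146}{77}} = \frac{1}{- \frac{5803190}{77}} = - \frac{77}{5803190}$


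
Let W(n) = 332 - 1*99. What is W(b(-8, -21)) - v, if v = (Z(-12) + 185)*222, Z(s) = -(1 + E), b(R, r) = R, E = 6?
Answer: -39283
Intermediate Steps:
Z(s) = -7 (Z(s) = -(1 + 6) = -1*7 = -7)
W(n) = 233 (W(n) = 332 - 99 = 233)
v = 39516 (v = (-7 + 185)*222 = 178*222 = 39516)
W(b(-8, -21)) - v = 233 - 1*39516 = 233 - 39516 = -39283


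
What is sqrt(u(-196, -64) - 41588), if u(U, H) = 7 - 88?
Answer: I*sqrt(41669) ≈ 204.13*I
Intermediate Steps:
u(U, H) = -81
sqrt(u(-196, -64) - 41588) = sqrt(-81 - 41588) = sqrt(-41669) = I*sqrt(41669)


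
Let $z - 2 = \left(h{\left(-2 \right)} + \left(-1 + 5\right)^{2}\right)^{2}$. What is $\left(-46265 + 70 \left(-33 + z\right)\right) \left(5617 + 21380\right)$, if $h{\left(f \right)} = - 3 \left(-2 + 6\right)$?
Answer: $-1277363055$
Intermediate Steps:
$h{\left(f \right)} = -12$ ($h{\left(f \right)} = \left(-3\right) 4 = -12$)
$z = 18$ ($z = 2 + \left(-12 + \left(-1 + 5\right)^{2}\right)^{2} = 2 + \left(-12 + 4^{2}\right)^{2} = 2 + \left(-12 + 16\right)^{2} = 2 + 4^{2} = 2 + 16 = 18$)
$\left(-46265 + 70 \left(-33 + z\right)\right) \left(5617 + 21380\right) = \left(-46265 + 70 \left(-33 + 18\right)\right) \left(5617 + 21380\right) = \left(-46265 + 70 \left(-15\right)\right) 26997 = \left(-46265 - 1050\right) 26997 = \left(-47315\right) 26997 = -1277363055$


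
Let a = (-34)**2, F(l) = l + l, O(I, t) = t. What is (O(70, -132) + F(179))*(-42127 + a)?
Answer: -9259446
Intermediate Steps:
F(l) = 2*l
a = 1156
(O(70, -132) + F(179))*(-42127 + a) = (-132 + 2*179)*(-42127 + 1156) = (-132 + 358)*(-40971) = 226*(-40971) = -9259446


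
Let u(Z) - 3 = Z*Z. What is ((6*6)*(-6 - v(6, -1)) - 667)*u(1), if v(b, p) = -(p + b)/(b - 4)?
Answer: -3172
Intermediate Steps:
u(Z) = 3 + Z**2 (u(Z) = 3 + Z*Z = 3 + Z**2)
v(b, p) = -(b + p)/(-4 + b)
((6*6)*(-6 - v(6, -1)) - 667)*u(1) = ((6*6)*(-6 - (-1*6 - 1*(-1))/(-4 + 6)) - 667)*(3 + 1**2) = (36*(-6 - (-6 + 1)/2) - 667)*(3 + 1) = (36*(-6 - (-5)/2) - 667)*4 = (36*(-6 - 1*(-5/2)) - 667)*4 = (36*(-6 + 5/2) - 667)*4 = (36*(-7/2) - 667)*4 = (-126 - 667)*4 = -793*4 = -3172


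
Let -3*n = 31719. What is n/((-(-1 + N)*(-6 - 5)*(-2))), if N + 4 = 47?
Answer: 10573/924 ≈ 11.443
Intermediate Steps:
N = 43 (N = -4 + 47 = 43)
n = -10573 (n = -⅓*31719 = -10573)
n/((-(-1 + N)*(-6 - 5)*(-2))) = -10573*1/(2*(-1 + 43)*(-6 - 5)) = -10573/((-42*(-11*(-2)))) = -10573/((-42*22)) = -10573/((-1*924)) = -10573/(-924) = -10573*(-1/924) = 10573/924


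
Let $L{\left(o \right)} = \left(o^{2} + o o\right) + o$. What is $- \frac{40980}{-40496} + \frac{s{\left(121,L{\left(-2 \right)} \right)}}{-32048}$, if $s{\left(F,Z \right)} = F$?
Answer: $\frac{81776689}{81113488} \approx 1.0082$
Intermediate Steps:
$L{\left(o \right)} = o + 2 o^{2}$ ($L{\left(o \right)} = \left(o^{2} + o^{2}\right) + o = 2 o^{2} + o = o + 2 o^{2}$)
$- \frac{40980}{-40496} + \frac{s{\left(121,L{\left(-2 \right)} \right)}}{-32048} = - \frac{40980}{-40496} + \frac{121}{-32048} = \left(-40980\right) \left(- \frac{1}{40496}\right) + 121 \left(- \frac{1}{32048}\right) = \frac{10245}{10124} - \frac{121}{32048} = \frac{81776689}{81113488}$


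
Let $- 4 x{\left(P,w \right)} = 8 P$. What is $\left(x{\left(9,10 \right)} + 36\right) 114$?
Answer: $2052$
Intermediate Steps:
$x{\left(P,w \right)} = - 2 P$ ($x{\left(P,w \right)} = - \frac{8 P}{4} = - 2 P$)
$\left(x{\left(9,10 \right)} + 36\right) 114 = \left(\left(-2\right) 9 + 36\right) 114 = \left(-18 + 36\right) 114 = 18 \cdot 114 = 2052$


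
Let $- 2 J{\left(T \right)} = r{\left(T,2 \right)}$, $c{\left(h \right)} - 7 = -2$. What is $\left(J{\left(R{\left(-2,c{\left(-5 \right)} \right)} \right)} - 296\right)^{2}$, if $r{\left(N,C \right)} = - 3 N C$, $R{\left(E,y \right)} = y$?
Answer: $78961$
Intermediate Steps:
$c{\left(h \right)} = 5$ ($c{\left(h \right)} = 7 - 2 = 5$)
$r{\left(N,C \right)} = - 3 C N$
$J{\left(T \right)} = 3 T$ ($J{\left(T \right)} = - \frac{\left(-3\right) 2 T}{2} = - \frac{\left(-6\right) T}{2} = 3 T$)
$\left(J{\left(R{\left(-2,c{\left(-5 \right)} \right)} \right)} - 296\right)^{2} = \left(3 \cdot 5 - 296\right)^{2} = \left(15 - 296\right)^{2} = \left(-281\right)^{2} = 78961$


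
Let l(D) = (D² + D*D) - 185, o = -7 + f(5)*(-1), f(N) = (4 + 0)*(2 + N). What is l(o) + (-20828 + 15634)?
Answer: -2929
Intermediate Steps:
f(N) = 8 + 4*N (f(N) = 4*(2 + N) = 8 + 4*N)
o = -35 (o = -7 + (8 + 4*5)*(-1) = -7 + (8 + 20)*(-1) = -7 + 28*(-1) = -7 - 28 = -35)
l(D) = -185 + 2*D² (l(D) = (D² + D²) - 185 = 2*D² - 185 = -185 + 2*D²)
l(o) + (-20828 + 15634) = (-185 + 2*(-35)²) + (-20828 + 15634) = (-185 + 2*1225) - 5194 = (-185 + 2450) - 5194 = 2265 - 5194 = -2929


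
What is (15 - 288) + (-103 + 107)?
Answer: -269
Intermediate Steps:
(15 - 288) + (-103 + 107) = -273 + 4 = -269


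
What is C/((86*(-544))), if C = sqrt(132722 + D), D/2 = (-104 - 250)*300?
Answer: -I*sqrt(79678)/46784 ≈ -0.0060335*I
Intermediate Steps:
D = -212400 (D = 2*((-104 - 250)*300) = 2*(-354*300) = 2*(-106200) = -212400)
C = I*sqrt(79678) (C = sqrt(132722 - 212400) = sqrt(-79678) = I*sqrt(79678) ≈ 282.27*I)
C/((86*(-544))) = (I*sqrt(79678))/((86*(-544))) = (I*sqrt(79678))/(-46784) = (I*sqrt(79678))*(-1/46784) = -I*sqrt(79678)/46784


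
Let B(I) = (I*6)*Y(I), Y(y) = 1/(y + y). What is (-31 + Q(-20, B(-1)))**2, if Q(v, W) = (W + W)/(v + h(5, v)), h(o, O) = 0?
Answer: 97969/100 ≈ 979.69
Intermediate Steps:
Y(y) = 1/(2*y)
B(I) = 3 (B(I) = (I*6)*(1/(2*I)) = (6*I)*(1/(2*I)) = 3)
Q(v, W) = 2*W/v (Q(v, W) = (W + W)/(v + 0) = (2*W)/v = 2*W/v)
(-31 + Q(-20, B(-1)))**2 = (-31 + 2*3/(-20))**2 = (-31 + 2*3*(-1/20))**2 = (-31 - 3/10)**2 = (-313/10)**2 = 97969/100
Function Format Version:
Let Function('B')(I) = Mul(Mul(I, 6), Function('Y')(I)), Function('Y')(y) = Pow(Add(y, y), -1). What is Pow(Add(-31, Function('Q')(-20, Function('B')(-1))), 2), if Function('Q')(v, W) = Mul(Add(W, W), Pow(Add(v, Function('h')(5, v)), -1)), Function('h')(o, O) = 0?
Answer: Rational(97969, 100) ≈ 979.69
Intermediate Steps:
Function('Y')(y) = Mul(Rational(1, 2), Pow(y, -1)) (Function('Y')(y) = Pow(Mul(2, y), -1) = Mul(Rational(1, 2), Pow(y, -1)))
Function('B')(I) = 3 (Function('B')(I) = Mul(Mul(I, 6), Mul(Rational(1, 2), Pow(I, -1))) = Mul(Mul(6, I), Mul(Rational(1, 2), Pow(I, -1))) = 3)
Function('Q')(v, W) = Mul(2, W, Pow(v, -1)) (Function('Q')(v, W) = Mul(Add(W, W), Pow(Add(v, 0), -1)) = Mul(Mul(2, W), Pow(v, -1)) = Mul(2, W, Pow(v, -1)))
Pow(Add(-31, Function('Q')(-20, Function('B')(-1))), 2) = Pow(Add(-31, Mul(2, 3, Pow(-20, -1))), 2) = Pow(Add(-31, Mul(2, 3, Rational(-1, 20))), 2) = Pow(Add(-31, Rational(-3, 10)), 2) = Pow(Rational(-313, 10), 2) = Rational(97969, 100)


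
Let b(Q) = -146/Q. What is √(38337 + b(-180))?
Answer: √34504030/30 ≈ 195.80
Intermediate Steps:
√(38337 + b(-180)) = √(38337 - 146/(-180)) = √(38337 - 146*(-1/180)) = √(38337 + 73/90) = √(3450403/90) = √34504030/30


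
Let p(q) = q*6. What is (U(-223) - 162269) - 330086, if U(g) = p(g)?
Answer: -493693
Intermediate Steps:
p(q) = 6*q
U(g) = 6*g
(U(-223) - 162269) - 330086 = (6*(-223) - 162269) - 330086 = (-1338 - 162269) - 330086 = -163607 - 330086 = -493693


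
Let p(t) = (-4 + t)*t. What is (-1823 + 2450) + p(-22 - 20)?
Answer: 2559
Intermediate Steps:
p(t) = t*(-4 + t)
(-1823 + 2450) + p(-22 - 20) = (-1823 + 2450) + (-22 - 20)*(-4 + (-22 - 20)) = 627 - 42*(-4 - 42) = 627 - 42*(-46) = 627 + 1932 = 2559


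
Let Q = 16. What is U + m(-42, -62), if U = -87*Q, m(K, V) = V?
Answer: -1454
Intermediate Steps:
U = -1392 (U = -87*16 = -1392)
U + m(-42, -62) = -1392 - 62 = -1454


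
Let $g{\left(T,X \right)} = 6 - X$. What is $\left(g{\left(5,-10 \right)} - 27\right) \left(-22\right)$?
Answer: $242$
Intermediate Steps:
$\left(g{\left(5,-10 \right)} - 27\right) \left(-22\right) = \left(\left(6 - -10\right) - 27\right) \left(-22\right) = \left(\left(6 + 10\right) - 27\right) \left(-22\right) = \left(16 - 27\right) \left(-22\right) = \left(-11\right) \left(-22\right) = 242$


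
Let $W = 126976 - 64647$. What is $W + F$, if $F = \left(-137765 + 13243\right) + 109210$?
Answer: $47017$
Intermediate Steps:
$W = 62329$
$F = -15312$ ($F = -124522 + 109210 = -15312$)
$W + F = 62329 - 15312 = 47017$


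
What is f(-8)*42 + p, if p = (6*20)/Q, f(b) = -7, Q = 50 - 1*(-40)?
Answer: -878/3 ≈ -292.67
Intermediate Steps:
Q = 90 (Q = 50 + 40 = 90)
p = 4/3 (p = (6*20)/90 = 120*(1/90) = 4/3 ≈ 1.3333)
f(-8)*42 + p = -7*42 + 4/3 = -294 + 4/3 = -878/3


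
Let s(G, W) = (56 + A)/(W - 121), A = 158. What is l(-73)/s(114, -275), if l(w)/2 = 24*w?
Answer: 693792/107 ≈ 6484.0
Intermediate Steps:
s(G, W) = 214/(-121 + W) (s(G, W) = (56 + 158)/(W - 121) = 214/(-121 + W))
l(w) = 48*w (l(w) = 2*(24*w) = 48*w)
l(-73)/s(114, -275) = (48*(-73))/((214/(-121 - 275))) = -3504/(214/(-396)) = -3504/(214*(-1/396)) = -3504/(-107/198) = -3504*(-198/107) = 693792/107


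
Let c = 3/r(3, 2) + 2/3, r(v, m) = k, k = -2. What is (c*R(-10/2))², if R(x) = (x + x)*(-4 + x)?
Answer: 5625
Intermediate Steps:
r(v, m) = -2
R(x) = 2*x*(-4 + x) (R(x) = (2*x)*(-4 + x) = 2*x*(-4 + x))
c = -⅚ (c = 3/(-2) + 2/3 = 3*(-½) + 2*(⅓) = -3/2 + ⅔ = -⅚ ≈ -0.83333)
(c*R(-10/2))² = (-5*(-10/2)*(-4 - 10/2)/3)² = (-5*(-10*½)*(-4 - 10*½)/3)² = (-5*(-5)*(-4 - 5)/3)² = (-5*(-5)*(-9)/3)² = (-⅚*90)² = (-75)² = 5625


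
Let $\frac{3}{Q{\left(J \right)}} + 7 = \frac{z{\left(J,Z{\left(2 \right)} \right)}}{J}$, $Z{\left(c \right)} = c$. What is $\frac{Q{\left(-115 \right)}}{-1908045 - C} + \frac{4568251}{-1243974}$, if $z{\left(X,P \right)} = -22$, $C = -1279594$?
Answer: $- \frac{249770158414817}{68014573271838} \approx -3.6723$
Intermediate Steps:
$Q{\left(J \right)} = \frac{3}{-7 - \frac{22}{J}}$
$\frac{Q{\left(-115 \right)}}{-1908045 - C} + \frac{4568251}{-1243974} = \frac{\left(-3\right) \left(-115\right) \frac{1}{22 + 7 \left(-115\right)}}{-1908045 - -1279594} + \frac{4568251}{-1243974} = \frac{\left(-3\right) \left(-115\right) \frac{1}{22 - 805}}{-1908045 + 1279594} + 4568251 \left(- \frac{1}{1243974}\right) = \frac{\left(-3\right) \left(-115\right) \frac{1}{-783}}{-628451} - \frac{4568251}{1243974} = \left(-3\right) \left(-115\right) \left(- \frac{1}{783}\right) \left(- \frac{1}{628451}\right) - \frac{4568251}{1243974} = \left(- \frac{115}{261}\right) \left(- \frac{1}{628451}\right) - \frac{4568251}{1243974} = \frac{115}{164025711} - \frac{4568251}{1243974} = - \frac{249770158414817}{68014573271838}$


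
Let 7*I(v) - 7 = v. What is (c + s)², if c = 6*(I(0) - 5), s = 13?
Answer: 121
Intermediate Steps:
I(v) = 1 + v/7
c = -24 (c = 6*((1 + (⅐)*0) - 5) = 6*((1 + 0) - 5) = 6*(1 - 5) = 6*(-4) = -24)
(c + s)² = (-24 + 13)² = (-11)² = 121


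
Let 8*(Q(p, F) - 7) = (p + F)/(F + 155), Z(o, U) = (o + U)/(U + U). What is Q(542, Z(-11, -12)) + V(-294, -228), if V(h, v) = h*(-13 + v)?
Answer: 2121874815/29944 ≈ 70861.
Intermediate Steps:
Z(o, U) = (U + o)/(2*U) (Z(o, U) = (U + o)/((2*U)) = (U + o)*(1/(2*U)) = (U + o)/(2*U))
Q(p, F) = 7 + (F + p)/(8*(155 + F)) (Q(p, F) = 7 + ((p + F)/(F + 155))/8 = 7 + ((F + p)/(155 + F))/8 = 7 + (F + p)/(8*(155 + F)))
Q(542, Z(-11, -12)) + V(-294, -228) = (8680 + 542 + 57*((1/2)*(-12 - 11)/(-12)))/(8*(155 + (1/2)*(-12 - 11)/(-12))) - 294*(-13 - 228) = (8680 + 542 + 57*((1/2)*(-1/12)*(-23)))/(8*(155 + (1/2)*(-1/12)*(-23))) - 294*(-241) = (8680 + 542 + 57*(23/24))/(8*(155 + 23/24)) + 70854 = (8680 + 542 + 437/8)/(8*(3743/24)) + 70854 = (1/8)*(24/3743)*(74213/8) + 70854 = 222639/29944 + 70854 = 2121874815/29944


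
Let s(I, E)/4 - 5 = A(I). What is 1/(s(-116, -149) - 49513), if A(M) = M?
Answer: -1/49957 ≈ -2.0017e-5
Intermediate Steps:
s(I, E) = 20 + 4*I
1/(s(-116, -149) - 49513) = 1/((20 + 4*(-116)) - 49513) = 1/((20 - 464) - 49513) = 1/(-444 - 49513) = 1/(-49957) = -1/49957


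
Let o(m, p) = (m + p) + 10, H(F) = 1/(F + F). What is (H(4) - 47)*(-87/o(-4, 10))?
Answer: 32625/128 ≈ 254.88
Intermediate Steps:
H(F) = 1/(2*F)
o(m, p) = 10 + m + p
(H(4) - 47)*(-87/o(-4, 10)) = ((½)/4 - 47)*(-87/(10 - 4 + 10)) = ((½)*(¼) - 47)*(-87/16) = (⅛ - 47)*(-87*1/16) = -375/8*(-87/16) = 32625/128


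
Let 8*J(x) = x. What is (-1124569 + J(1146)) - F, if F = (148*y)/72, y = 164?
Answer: -40491463/36 ≈ -1.1248e+6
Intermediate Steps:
J(x) = x/8
F = 3034/9 (F = (148*164)/72 = 24272*(1/72) = 3034/9 ≈ 337.11)
(-1124569 + J(1146)) - F = (-1124569 + (⅛)*1146) - 1*3034/9 = (-1124569 + 573/4) - 3034/9 = -4497703/4 - 3034/9 = -40491463/36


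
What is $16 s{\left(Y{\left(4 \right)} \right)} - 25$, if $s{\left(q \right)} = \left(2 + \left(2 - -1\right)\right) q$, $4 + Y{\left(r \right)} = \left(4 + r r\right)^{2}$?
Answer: $31655$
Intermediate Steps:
$Y{\left(r \right)} = -4 + \left(4 + r^{2}\right)^{2}$ ($Y{\left(r \right)} = -4 + \left(4 + r r\right)^{2} = -4 + \left(4 + r^{2}\right)^{2}$)
$s{\left(q \right)} = 5 q$ ($s{\left(q \right)} = \left(2 + \left(2 + 1\right)\right) q = \left(2 + 3\right) q = 5 q$)
$16 s{\left(Y{\left(4 \right)} \right)} - 25 = 16 \cdot 5 \left(-4 + \left(4 + 4^{2}\right)^{2}\right) - 25 = 16 \cdot 5 \left(-4 + \left(4 + 16\right)^{2}\right) - 25 = 16 \cdot 5 \left(-4 + 20^{2}\right) - 25 = 16 \cdot 5 \left(-4 + 400\right) - 25 = 16 \cdot 5 \cdot 396 - 25 = 16 \cdot 1980 - 25 = 31680 - 25 = 31655$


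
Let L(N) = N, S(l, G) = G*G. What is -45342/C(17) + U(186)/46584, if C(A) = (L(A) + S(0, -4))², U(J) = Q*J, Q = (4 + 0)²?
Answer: -887614/21351 ≈ -41.572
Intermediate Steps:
S(l, G) = G²
Q = 16 (Q = 4² = 16)
U(J) = 16*J
C(A) = (16 + A)² (C(A) = (A + (-4)²)² = (A + 16)² = (16 + A)²)
-45342/C(17) + U(186)/46584 = -45342/(16 + 17)² + (16*186)/46584 = -45342/(33²) + 2976*(1/46584) = -45342/1089 + 124/1941 = -45342*1/1089 + 124/1941 = -458/11 + 124/1941 = -887614/21351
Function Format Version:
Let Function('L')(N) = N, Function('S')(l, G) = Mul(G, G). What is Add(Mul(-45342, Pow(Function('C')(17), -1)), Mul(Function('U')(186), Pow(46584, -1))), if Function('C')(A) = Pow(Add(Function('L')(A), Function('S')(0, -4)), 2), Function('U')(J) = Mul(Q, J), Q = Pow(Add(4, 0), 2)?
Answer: Rational(-887614, 21351) ≈ -41.572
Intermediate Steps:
Function('S')(l, G) = Pow(G, 2)
Q = 16 (Q = Pow(4, 2) = 16)
Function('U')(J) = Mul(16, J)
Function('C')(A) = Pow(Add(16, A), 2) (Function('C')(A) = Pow(Add(A, Pow(-4, 2)), 2) = Pow(Add(A, 16), 2) = Pow(Add(16, A), 2))
Add(Mul(-45342, Pow(Function('C')(17), -1)), Mul(Function('U')(186), Pow(46584, -1))) = Add(Mul(-45342, Pow(Pow(Add(16, 17), 2), -1)), Mul(Mul(16, 186), Pow(46584, -1))) = Add(Mul(-45342, Pow(Pow(33, 2), -1)), Mul(2976, Rational(1, 46584))) = Add(Mul(-45342, Pow(1089, -1)), Rational(124, 1941)) = Add(Mul(-45342, Rational(1, 1089)), Rational(124, 1941)) = Add(Rational(-458, 11), Rational(124, 1941)) = Rational(-887614, 21351)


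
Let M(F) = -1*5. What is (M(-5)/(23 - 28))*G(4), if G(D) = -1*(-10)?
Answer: 10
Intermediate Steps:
M(F) = -5
G(D) = 10
(M(-5)/(23 - 28))*G(4) = -5/(23 - 28)*10 = -5/(-5)*10 = -5*(-⅕)*10 = 1*10 = 10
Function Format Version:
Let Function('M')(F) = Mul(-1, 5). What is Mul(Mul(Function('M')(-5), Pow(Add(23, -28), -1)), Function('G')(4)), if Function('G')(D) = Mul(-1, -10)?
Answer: 10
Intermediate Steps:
Function('M')(F) = -5
Function('G')(D) = 10
Mul(Mul(Function('M')(-5), Pow(Add(23, -28), -1)), Function('G')(4)) = Mul(Mul(-5, Pow(Add(23, -28), -1)), 10) = Mul(Mul(-5, Pow(-5, -1)), 10) = Mul(Mul(-5, Rational(-1, 5)), 10) = Mul(1, 10) = 10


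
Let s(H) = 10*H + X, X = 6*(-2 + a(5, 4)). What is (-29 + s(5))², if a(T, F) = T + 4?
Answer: 3969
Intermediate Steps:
a(T, F) = 4 + T
X = 42 (X = 6*(-2 + (4 + 5)) = 6*(-2 + 9) = 6*7 = 42)
s(H) = 42 + 10*H (s(H) = 10*H + 42 = 42 + 10*H)
(-29 + s(5))² = (-29 + (42 + 10*5))² = (-29 + (42 + 50))² = (-29 + 92)² = 63² = 3969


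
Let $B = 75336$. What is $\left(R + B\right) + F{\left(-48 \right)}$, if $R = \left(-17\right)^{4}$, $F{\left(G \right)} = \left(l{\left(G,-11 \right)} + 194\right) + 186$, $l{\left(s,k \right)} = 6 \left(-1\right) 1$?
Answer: $159231$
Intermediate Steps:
$l{\left(s,k \right)} = -6$ ($l{\left(s,k \right)} = \left(-6\right) 1 = -6$)
$F{\left(G \right)} = 374$ ($F{\left(G \right)} = \left(-6 + 194\right) + 186 = 188 + 186 = 374$)
$R = 83521$
$\left(R + B\right) + F{\left(-48 \right)} = \left(83521 + 75336\right) + 374 = 158857 + 374 = 159231$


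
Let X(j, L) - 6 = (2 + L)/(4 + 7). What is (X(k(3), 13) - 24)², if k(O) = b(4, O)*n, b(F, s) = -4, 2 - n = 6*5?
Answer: 33489/121 ≈ 276.77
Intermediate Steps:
n = -28 (n = 2 - 6*5 = 2 - 1*30 = 2 - 30 = -28)
k(O) = 112 (k(O) = -4*(-28) = 112)
X(j, L) = 68/11 + L/11 (X(j, L) = 6 + (2 + L)/(4 + 7) = 6 + (2 + L)/11 = 6 + (2 + L)*(1/11) = 6 + (2/11 + L/11) = 68/11 + L/11)
(X(k(3), 13) - 24)² = ((68/11 + (1/11)*13) - 24)² = ((68/11 + 13/11) - 24)² = (81/11 - 24)² = (-183/11)² = 33489/121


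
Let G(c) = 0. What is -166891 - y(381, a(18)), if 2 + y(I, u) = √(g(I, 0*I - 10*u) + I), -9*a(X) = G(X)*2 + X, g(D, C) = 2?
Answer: -166889 - √383 ≈ -1.6691e+5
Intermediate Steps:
a(X) = -X/9 (a(X) = -(0*2 + X)/9 = -(0 + X)/9 = -X/9)
y(I, u) = -2 + √(2 + I)
-166891 - y(381, a(18)) = -166891 - (-2 + √(2 + 381)) = -166891 - (-2 + √383) = -166891 + (2 - √383) = -166889 - √383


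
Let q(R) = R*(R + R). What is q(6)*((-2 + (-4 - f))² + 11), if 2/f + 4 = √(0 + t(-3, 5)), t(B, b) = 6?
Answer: 68904/25 - 3744*√6/25 ≈ 2389.3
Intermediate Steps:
q(R) = 2*R² (q(R) = R*(2*R) = 2*R²)
f = 2/(-4 + √6) (f = 2/(-4 + √(0 + 6)) = 2/(-4 + √6) ≈ -1.2899)
q(6)*((-2 + (-4 - f))² + 11) = (2*6²)*((-2 + (-4 - (-⅘ - √6/5)))² + 11) = (2*36)*((-2 + (-4 + (⅘ + √6/5)))² + 11) = 72*((-2 + (-16/5 + √6/5))² + 11) = 72*((-26/5 + √6/5)² + 11) = 72*(11 + (-26/5 + √6/5)²) = 792 + 72*(-26/5 + √6/5)²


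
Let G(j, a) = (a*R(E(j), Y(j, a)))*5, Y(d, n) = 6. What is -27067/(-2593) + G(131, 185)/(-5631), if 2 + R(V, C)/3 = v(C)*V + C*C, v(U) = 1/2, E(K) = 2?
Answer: -33143616/4867061 ≈ -6.8098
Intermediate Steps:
v(U) = 1/2
R(V, C) = -6 + 3*C**2 + 3*V/2 (R(V, C) = -6 + 3*(V/2 + C*C) = -6 + 3*(V/2 + C**2) = -6 + 3*(C**2 + V/2) = -6 + (3*C**2 + 3*V/2) = -6 + 3*C**2 + 3*V/2)
G(j, a) = 525*a (G(j, a) = (a*(-6 + 3*6**2 + (3/2)*2))*5 = (a*(-6 + 3*36 + 3))*5 = (a*(-6 + 108 + 3))*5 = (a*105)*5 = (105*a)*5 = 525*a)
-27067/(-2593) + G(131, 185)/(-5631) = -27067/(-2593) + (525*185)/(-5631) = -27067*(-1/2593) + 97125*(-1/5631) = 27067/2593 - 32375/1877 = -33143616/4867061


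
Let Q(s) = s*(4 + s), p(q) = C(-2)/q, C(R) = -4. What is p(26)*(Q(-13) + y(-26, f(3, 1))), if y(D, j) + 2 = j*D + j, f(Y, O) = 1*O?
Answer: -180/13 ≈ -13.846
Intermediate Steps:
f(Y, O) = O
y(D, j) = -2 + j + D*j (y(D, j) = -2 + (j*D + j) = -2 + (D*j + j) = -2 + (j + D*j) = -2 + j + D*j)
p(q) = -4/q
p(26)*(Q(-13) + y(-26, f(3, 1))) = (-4/26)*(-13*(4 - 13) + (-2 + 1 - 26*1)) = (-4*1/26)*(-13*(-9) + (-2 + 1 - 26)) = -2*(117 - 27)/13 = -2/13*90 = -180/13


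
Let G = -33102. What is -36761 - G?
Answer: -3659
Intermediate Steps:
-36761 - G = -36761 - 1*(-33102) = -36761 + 33102 = -3659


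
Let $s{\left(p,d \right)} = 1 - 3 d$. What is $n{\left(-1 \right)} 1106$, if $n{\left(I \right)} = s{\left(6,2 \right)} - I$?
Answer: $-4424$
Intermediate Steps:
$n{\left(I \right)} = -5 - I$ ($n{\left(I \right)} = \left(1 - 6\right) - I = -5 - I$)
$n{\left(-1 \right)} 1106 = \left(-5 - -1\right) 1106 = \left(-5 + 1\right) 1106 = \left(-4\right) 1106 = -4424$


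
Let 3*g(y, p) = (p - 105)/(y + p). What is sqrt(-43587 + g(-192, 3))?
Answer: I*sqrt(172996089)/63 ≈ 208.77*I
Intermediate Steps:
g(y, p) = (-105 + p)/(3*(p + y)) (g(y, p) = ((p - 105)/(y + p))/3 = ((-105 + p)/(p + y))/3 = (-105 + p)/(3*(p + y)))
sqrt(-43587 + g(-192, 3)) = sqrt(-43587 + (-35 + (1/3)*3)/(3 - 192)) = sqrt(-43587 + (-35 + 1)/(-189)) = sqrt(-43587 - 1/189*(-34)) = sqrt(-43587 + 34/189) = sqrt(-8237909/189) = I*sqrt(172996089)/63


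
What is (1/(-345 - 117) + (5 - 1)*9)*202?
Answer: 1679731/231 ≈ 7271.6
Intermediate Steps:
(1/(-345 - 117) + (5 - 1)*9)*202 = (1/(-462) + 4*9)*202 = (-1/462 + 36)*202 = (16631/462)*202 = 1679731/231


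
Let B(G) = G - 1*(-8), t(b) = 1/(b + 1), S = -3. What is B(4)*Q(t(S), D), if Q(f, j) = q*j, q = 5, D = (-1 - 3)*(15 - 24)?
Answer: 2160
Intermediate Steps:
t(b) = 1/(1 + b)
D = 36 (D = -4*(-9) = 36)
B(G) = 8 + G (B(G) = G + 8 = 8 + G)
Q(f, j) = 5*j
B(4)*Q(t(S), D) = (8 + 4)*(5*36) = 12*180 = 2160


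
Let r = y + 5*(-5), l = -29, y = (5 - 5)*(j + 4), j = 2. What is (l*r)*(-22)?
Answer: -15950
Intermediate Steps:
y = 0 (y = (5 - 5)*(2 + 4) = 0*6 = 0)
r = -25 (r = 0 + 5*(-5) = 0 - 25 = -25)
(l*r)*(-22) = -29*(-25)*(-22) = 725*(-22) = -15950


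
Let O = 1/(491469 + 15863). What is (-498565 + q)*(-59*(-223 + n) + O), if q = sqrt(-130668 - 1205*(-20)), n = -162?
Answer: -5745486183943265/507332 + 11524046381*I*sqrt(26642)/253666 ≈ -1.1325e+10 + 7.4153e+6*I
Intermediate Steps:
O = 1/507332 ≈ 1.9711e-6
q = 2*I*sqrt(26642) (q = sqrt(-130668 + 24100) = sqrt(-106568) = 2*I*sqrt(26642) ≈ 326.45*I)
(-498565 + q)*(-59*(-223 + n) + O) = (-498565 + 2*I*sqrt(26642))*(-59*(-223 - 162) + 1/507332) = (-498565 + 2*I*sqrt(26642))*(-59*(-385) + 1/507332) = (-498565 + 2*I*sqrt(26642))*(22715 + 1/507332) = (-498565 + 2*I*sqrt(26642))*(11524046381/507332) = -5745486183943265/507332 + 11524046381*I*sqrt(26642)/253666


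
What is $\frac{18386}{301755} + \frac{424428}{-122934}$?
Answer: $- \frac{20968834436}{6182658195} \approx -3.3916$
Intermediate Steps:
$\frac{18386}{301755} + \frac{424428}{-122934} = 18386 \cdot \frac{1}{301755} + 424428 \left(- \frac{1}{122934}\right) = \frac{18386}{301755} - \frac{70738}{20489} = - \frac{20968834436}{6182658195}$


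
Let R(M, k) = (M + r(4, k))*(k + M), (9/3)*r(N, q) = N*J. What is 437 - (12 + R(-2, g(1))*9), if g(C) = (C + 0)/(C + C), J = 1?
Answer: 416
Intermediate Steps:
r(N, q) = N/3 (r(N, q) = (N*1)/3 = N/3)
g(C) = ½ (g(C) = C/((2*C)) = C*(1/(2*C)) = ½)
R(M, k) = (4/3 + M)*(M + k) (R(M, k) = (M + (⅓)*4)*(k + M) = (M + 4/3)*(M + k) = (4/3 + M)*(M + k))
437 - (12 + R(-2, g(1))*9) = 437 - (12 + ((-2)² + (4/3)*(-2) + (4/3)*(½) - 2*½)*9) = 437 - (12 + (4 - 8/3 + ⅔ - 1)*9) = 437 - (12 + 1*9) = 437 - (12 + 9) = 437 - 1*21 = 437 - 21 = 416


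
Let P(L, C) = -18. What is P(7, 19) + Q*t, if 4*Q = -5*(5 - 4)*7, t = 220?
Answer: -1943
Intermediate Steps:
Q = -35/4 (Q = (-5*(5 - 4)*7)/4 = (-5*1*7)/4 = (-5*7)/4 = (1/4)*(-35) = -35/4 ≈ -8.7500)
P(7, 19) + Q*t = -18 - 35/4*220 = -18 - 1925 = -1943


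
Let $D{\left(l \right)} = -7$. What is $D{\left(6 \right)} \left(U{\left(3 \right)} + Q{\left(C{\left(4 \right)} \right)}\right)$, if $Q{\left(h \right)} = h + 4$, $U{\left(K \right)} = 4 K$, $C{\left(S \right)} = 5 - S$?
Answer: $-119$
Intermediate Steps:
$Q{\left(h \right)} = 4 + h$
$D{\left(6 \right)} \left(U{\left(3 \right)} + Q{\left(C{\left(4 \right)} \right)}\right) = - 7 \left(4 \cdot 3 + \left(4 + \left(5 - 4\right)\right)\right) = - 7 \left(12 + \left(4 + \left(5 - 4\right)\right)\right) = - 7 \left(12 + \left(4 + 1\right)\right) = - 7 \left(12 + 5\right) = \left(-7\right) 17 = -119$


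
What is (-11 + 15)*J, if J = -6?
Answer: -24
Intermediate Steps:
(-11 + 15)*J = (-11 + 15)*(-6) = 4*(-6) = -24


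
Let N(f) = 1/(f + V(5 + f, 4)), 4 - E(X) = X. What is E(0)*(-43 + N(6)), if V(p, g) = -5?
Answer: -168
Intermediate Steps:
E(X) = 4 - X
N(f) = 1/(-5 + f) (N(f) = 1/(f - 5) = 1/(-5 + f))
E(0)*(-43 + N(6)) = (4 - 1*0)*(-43 + 1/(-5 + 6)) = (4 + 0)*(-43 + 1/1) = 4*(-43 + 1) = 4*(-42) = -168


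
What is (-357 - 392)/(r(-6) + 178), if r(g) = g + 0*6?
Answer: -749/172 ≈ -4.3547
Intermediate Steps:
r(g) = g (r(g) = g + 0 = g)
(-357 - 392)/(r(-6) + 178) = (-357 - 392)/(-6 + 178) = -749/172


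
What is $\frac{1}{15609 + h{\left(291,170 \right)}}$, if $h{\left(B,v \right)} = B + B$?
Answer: $\frac{1}{16191} \approx 6.1763 \cdot 10^{-5}$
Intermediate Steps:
$h{\left(B,v \right)} = 2 B$
$\frac{1}{15609 + h{\left(291,170 \right)}} = \frac{1}{15609 + 2 \cdot 291} = \frac{1}{15609 + 582} = \frac{1}{16191}$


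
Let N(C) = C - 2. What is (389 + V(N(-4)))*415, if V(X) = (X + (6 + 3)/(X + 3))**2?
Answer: 195050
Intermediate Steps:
N(C) = -2 + C
V(X) = (X + 9/(3 + X))**2
(389 + V(N(-4)))*415 = (389 + (9 + (-2 - 4)**2 + 3*(-2 - 4))**2/(3 + (-2 - 4))**2)*415 = (389 + (9 + (-6)**2 + 3*(-6))**2/(3 - 6)**2)*415 = (389 + (9 + 36 - 18)**2/(-3)**2)*415 = (389 + (1/9)*27**2)*415 = (389 + (1/9)*729)*415 = (389 + 81)*415 = 470*415 = 195050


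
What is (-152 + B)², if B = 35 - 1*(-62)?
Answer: 3025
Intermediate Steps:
B = 97 (B = 35 + 62 = 97)
(-152 + B)² = (-152 + 97)² = (-55)² = 3025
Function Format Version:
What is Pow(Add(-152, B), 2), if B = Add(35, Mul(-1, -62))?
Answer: 3025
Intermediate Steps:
B = 97 (B = Add(35, 62) = 97)
Pow(Add(-152, B), 2) = Pow(Add(-152, 97), 2) = Pow(-55, 2) = 3025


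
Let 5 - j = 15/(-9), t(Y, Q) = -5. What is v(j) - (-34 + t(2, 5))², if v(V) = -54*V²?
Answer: -3921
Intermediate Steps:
j = 20/3 (j = 5 - 15/(-9) = 5 - 15*(-1)/9 = 5 - 1*(-5/3) = 5 + 5/3 = 20/3 ≈ 6.6667)
v(j) - (-34 + t(2, 5))² = -54*(20/3)² - (-34 - 5)² = -54*400/9 - 1*(-39)² = -2400 - 1*1521 = -2400 - 1521 = -3921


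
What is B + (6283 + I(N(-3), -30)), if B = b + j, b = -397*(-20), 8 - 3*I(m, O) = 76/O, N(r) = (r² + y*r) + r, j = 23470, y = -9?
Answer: 1696343/45 ≈ 37697.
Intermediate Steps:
N(r) = r² - 8*r (N(r) = (r² - 9*r) + r = r² - 8*r)
I(m, O) = 8/3 - 76/(3*O)
b = 7940
B = 31410 (B = 7940 + 23470 = 31410)
B + (6283 + I(N(-3), -30)) = 31410 + (6283 + (4/3)*(-19 + 2*(-30))/(-30)) = 31410 + (6283 + (4/3)*(-1/30)*(-19 - 60)) = 31410 + (6283 + (4/3)*(-1/30)*(-79)) = 31410 + (6283 + 158/45) = 31410 + 282893/45 = 1696343/45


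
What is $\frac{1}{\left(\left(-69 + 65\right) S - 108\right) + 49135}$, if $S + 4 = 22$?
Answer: $\frac{1}{48955} \approx 2.0427 \cdot 10^{-5}$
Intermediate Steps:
$S = 18$ ($S = -4 + 22 = 18$)
$\frac{1}{\left(\left(-69 + 65\right) S - 108\right) + 49135} = \frac{1}{\left(\left(-69 + 65\right) 18 - 108\right) + 49135} = \frac{1}{\left(\left(-4\right) 18 - 108\right) + 49135} = \frac{1}{\left(-72 - 108\right) + 49135} = \frac{1}{-180 + 49135} = \frac{1}{48955}$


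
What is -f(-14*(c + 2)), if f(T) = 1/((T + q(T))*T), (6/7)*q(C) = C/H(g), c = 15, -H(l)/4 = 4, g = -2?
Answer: -24/1260329 ≈ -1.9043e-5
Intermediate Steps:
H(l) = -16 (H(l) = -4*4 = -16)
q(C) = -7*C/96 (q(C) = 7*(C/(-16))/6 = 7*(C*(-1/16))/6 = 7*(-C/16)/6 = -7*C/96)
f(T) = 96/(89*T²) (f(T) = 1/((T - 7*T/96)*T) = 1/(((89*T/96))*T) = (96/(89*T))/T = 96/(89*T²))
-f(-14*(c + 2)) = -96/(89*(-14*(15 + 2))²) = -96/(89*(-14*17)²) = -96/(89*(-238)²) = -96/(89*56644) = -1*24/1260329 = -24/1260329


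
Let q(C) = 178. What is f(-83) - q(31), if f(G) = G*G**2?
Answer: -571965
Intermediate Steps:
f(G) = G**3
f(-83) - q(31) = (-83)**3 - 1*178 = -571787 - 178 = -571965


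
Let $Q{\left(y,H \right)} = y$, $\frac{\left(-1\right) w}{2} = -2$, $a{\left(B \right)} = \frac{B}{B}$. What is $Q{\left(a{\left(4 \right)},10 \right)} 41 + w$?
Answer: $45$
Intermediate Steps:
$a{\left(B \right)} = 1$
$w = 4$ ($w = \left(-2\right) \left(-2\right) = 4$)
$Q{\left(a{\left(4 \right)},10 \right)} 41 + w = 1 \cdot 41 + 4 = 41 + 4 = 45$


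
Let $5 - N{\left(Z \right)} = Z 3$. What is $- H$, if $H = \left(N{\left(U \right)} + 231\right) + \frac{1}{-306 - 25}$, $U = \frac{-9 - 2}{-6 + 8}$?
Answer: $- \frac{167153}{662} \approx -252.5$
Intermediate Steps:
$U = - \frac{11}{2} \approx -5.5$
$N{\left(Z \right)} = 5 - 3 Z$ ($N{\left(Z \right)} = 5 - Z 3 = 5 - 3 Z$)
$H = \frac{167153}{662}$ ($H = \left(\left(5 - - \frac{33}{2}\right) + 231\right) + \frac{1}{-306 - 25} = \left(\left(5 + \frac{33}{2}\right) + 231\right) + \frac{1}{-331} = \left(\frac{43}{2} + 231\right) - \frac{1}{331} = \frac{505}{2} - \frac{1}{331} = \frac{167153}{662} \approx 252.5$)
$- H = \left(-1\right) \frac{167153}{662} = - \frac{167153}{662}$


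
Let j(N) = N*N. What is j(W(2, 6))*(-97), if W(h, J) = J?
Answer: -3492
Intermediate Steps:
j(N) = N²
j(W(2, 6))*(-97) = 6²*(-97) = 36*(-97) = -3492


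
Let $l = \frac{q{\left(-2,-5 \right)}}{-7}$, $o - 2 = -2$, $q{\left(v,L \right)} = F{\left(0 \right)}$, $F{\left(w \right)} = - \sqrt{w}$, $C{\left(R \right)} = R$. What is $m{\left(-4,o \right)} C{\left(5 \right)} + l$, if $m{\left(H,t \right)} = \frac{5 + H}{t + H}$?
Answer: $- \frac{5}{4} \approx -1.25$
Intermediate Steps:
$q{\left(v,L \right)} = 0$ ($q{\left(v,L \right)} = - \sqrt{0} = \left(-1\right) 0 = 0$)
$o = 0$ ($o = 2 - 2 = 0$)
$m{\left(H,t \right)} = \frac{5 + H}{H + t}$
$l = 0$ ($l = \frac{0}{-7} = 0 \left(- \frac{1}{7}\right) = 0$)
$m{\left(-4,o \right)} C{\left(5 \right)} + l = \frac{5 - 4}{-4 + 0} \cdot 5 + 0 = \frac{1}{-4} \cdot 1 \cdot 5 + 0 = \left(- \frac{1}{4}\right) 1 \cdot 5 + 0 = \left(- \frac{1}{4}\right) 5 + 0 = - \frac{5}{4} + 0 = - \frac{5}{4}$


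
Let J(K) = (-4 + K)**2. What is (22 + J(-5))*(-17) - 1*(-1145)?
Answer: -606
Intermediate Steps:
(22 + J(-5))*(-17) - 1*(-1145) = (22 + (-4 - 5)**2)*(-17) - 1*(-1145) = (22 + (-9)**2)*(-17) + 1145 = (22 + 81)*(-17) + 1145 = 103*(-17) + 1145 = -1751 + 1145 = -606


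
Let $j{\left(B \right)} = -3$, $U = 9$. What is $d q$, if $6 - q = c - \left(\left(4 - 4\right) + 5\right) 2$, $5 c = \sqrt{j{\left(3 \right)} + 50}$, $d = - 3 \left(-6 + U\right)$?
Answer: $-144 + \frac{9 \sqrt{47}}{5} \approx -131.66$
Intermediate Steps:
$d = -9$ ($d = - 3 \left(-6 + 9\right) = \left(-3\right) 3 = -9$)
$c = \frac{\sqrt{47}}{5}$ ($c = \frac{\sqrt{-3 + 50}}{5} = \frac{\sqrt{47}}{5} \approx 1.3711$)
$q = 16 - \frac{\sqrt{47}}{5}$ ($q = 6 - \left(\frac{\sqrt{47}}{5} - \left(\left(4 - 4\right) + 5\right) 2\right) = 6 - \left(\frac{\sqrt{47}}{5} - \left(0 + 5\right) 2\right) = 6 - \left(\frac{\sqrt{47}}{5} - 5 \cdot 2\right) = 6 - \left(\frac{\sqrt{47}}{5} - 10\right) = 6 - \left(-10 + \frac{\sqrt{47}}{5}\right) = 6 + \left(10 - \frac{\sqrt{47}}{5}\right) = 16 - \frac{\sqrt{47}}{5} \approx 14.629$)
$d q = - 9 \left(16 - \frac{\sqrt{47}}{5}\right) = -144 + \frac{9 \sqrt{47}}{5}$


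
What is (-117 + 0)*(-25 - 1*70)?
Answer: 11115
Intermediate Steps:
(-117 + 0)*(-25 - 1*70) = -117*(-25 - 70) = -117*(-95) = 11115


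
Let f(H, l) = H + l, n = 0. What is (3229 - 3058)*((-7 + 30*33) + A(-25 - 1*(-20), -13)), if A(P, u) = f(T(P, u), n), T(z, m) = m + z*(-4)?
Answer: 169290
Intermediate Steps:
T(z, m) = m - 4*z
A(P, u) = u - 4*P (A(P, u) = (u - 4*P) + 0 = u - 4*P)
(3229 - 3058)*((-7 + 30*33) + A(-25 - 1*(-20), -13)) = (3229 - 3058)*((-7 + 30*33) + (-13 - 4*(-25 - 1*(-20)))) = 171*((-7 + 990) + (-13 - 4*(-25 + 20))) = 171*(983 + (-13 - 4*(-5))) = 171*(983 + (-13 + 20)) = 171*(983 + 7) = 171*990 = 169290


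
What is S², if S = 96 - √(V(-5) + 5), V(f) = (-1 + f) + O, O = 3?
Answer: (96 - √2)² ≈ 8946.5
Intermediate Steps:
V(f) = 2 + f (V(f) = (-1 + f) + 3 = 2 + f)
S = 96 - √2 (S = 96 - √((2 - 5) + 5) = 96 - √(-3 + 5) = 96 - √2 ≈ 94.586)
S² = (96 - √2)²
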